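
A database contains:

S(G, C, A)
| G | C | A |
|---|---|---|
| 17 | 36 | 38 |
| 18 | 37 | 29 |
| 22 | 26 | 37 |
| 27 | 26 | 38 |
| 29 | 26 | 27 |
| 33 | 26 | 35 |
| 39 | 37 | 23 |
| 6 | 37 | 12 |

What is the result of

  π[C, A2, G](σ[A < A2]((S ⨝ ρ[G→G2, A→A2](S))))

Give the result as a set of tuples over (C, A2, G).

{(26, 35, 29), (26, 37, 29), (26, 37, 33), (26, 38, 22), (26, 38, 29), (26, 38, 33), (37, 23, 6), (37, 29, 39), (37, 29, 6)}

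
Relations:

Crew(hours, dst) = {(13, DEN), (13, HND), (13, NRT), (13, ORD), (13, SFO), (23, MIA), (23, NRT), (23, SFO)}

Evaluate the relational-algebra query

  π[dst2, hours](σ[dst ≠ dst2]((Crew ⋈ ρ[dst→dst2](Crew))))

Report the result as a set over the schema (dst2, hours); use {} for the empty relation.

ρ[dst→dst2]: schema becomes (hours, dst2); tuples unchanged.
Joining Crew and ρ[dst→dst2](Crew) on hours yields {(13, DEN, DEN), (13, DEN, HND), (13, DEN, NRT), (13, DEN, ORD), (13, DEN, SFO), (13, HND, DEN), (13, HND, HND), (13, HND, NRT), (13, HND, ORD), (13, HND, SFO), (13, NRT, DEN), (13, NRT, HND), (13, NRT, NRT), (13, NRT, ORD), (13, NRT, SFO), (13, ORD, DEN), (13, ORD, HND), (13, ORD, NRT), (13, ORD, ORD), (13, ORD, SFO), (13, SFO, DEN), (13, SFO, HND), (13, SFO, NRT), (13, SFO, ORD), (13, SFO, SFO), (23, MIA, MIA), (23, MIA, NRT), (23, MIA, SFO), (23, NRT, MIA), (23, NRT, NRT), (23, NRT, SFO), (23, SFO, MIA), (23, SFO, NRT), (23, SFO, SFO)}.
Filtering on dst ≠ dst2 leaves {(13, DEN, HND), (13, DEN, NRT), (13, DEN, ORD), (13, DEN, SFO), (13, HND, DEN), (13, HND, NRT), (13, HND, ORD), (13, HND, SFO), (13, NRT, DEN), (13, NRT, HND), (13, NRT, ORD), (13, NRT, SFO), (13, ORD, DEN), (13, ORD, HND), (13, ORD, NRT), (13, ORD, SFO), (13, SFO, DEN), (13, SFO, HND), (13, SFO, NRT), (13, SFO, ORD), (23, MIA, NRT), (23, MIA, SFO), (23, NRT, MIA), (23, NRT, SFO), (23, SFO, MIA), (23, SFO, NRT)}.
Projecting to dst2, hours (18 duplicate(s) eliminated): {(DEN, 13), (HND, 13), (MIA, 23), (NRT, 13), (NRT, 23), (ORD, 13), (SFO, 13), (SFO, 23)}

{(DEN, 13), (HND, 13), (MIA, 23), (NRT, 13), (NRT, 23), (ORD, 13), (SFO, 13), (SFO, 23)}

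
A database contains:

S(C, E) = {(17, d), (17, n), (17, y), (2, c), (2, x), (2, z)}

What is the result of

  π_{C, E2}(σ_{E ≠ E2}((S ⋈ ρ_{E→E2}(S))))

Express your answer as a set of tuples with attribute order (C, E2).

{(17, d), (17, n), (17, y), (2, c), (2, x), (2, z)}

ρ[E→E2]: schema becomes (C, E2); tuples unchanged.
Natural join on C: {(17, d, d), (17, d, n), (17, d, y), (17, n, d), (17, n, n), (17, n, y), (17, y, d), (17, y, n), (17, y, y), (2, c, c), (2, c, x), (2, c, z), (2, x, c), (2, x, x), (2, x, z), (2, z, c), (2, z, x), (2, z, z)}
σ[E ≠ E2]: keep tuples satisfying E ≠ E2 → {(17, d, n), (17, d, y), (17, n, d), (17, n, y), (17, y, d), (17, y, n), (2, c, x), (2, c, z), (2, x, c), (2, x, z), (2, z, c), (2, z, x)}
π_{C, E2} gives {(17, d), (17, n), (17, y), (2, c), (2, x), (2, z)} (6 duplicate(s) eliminated).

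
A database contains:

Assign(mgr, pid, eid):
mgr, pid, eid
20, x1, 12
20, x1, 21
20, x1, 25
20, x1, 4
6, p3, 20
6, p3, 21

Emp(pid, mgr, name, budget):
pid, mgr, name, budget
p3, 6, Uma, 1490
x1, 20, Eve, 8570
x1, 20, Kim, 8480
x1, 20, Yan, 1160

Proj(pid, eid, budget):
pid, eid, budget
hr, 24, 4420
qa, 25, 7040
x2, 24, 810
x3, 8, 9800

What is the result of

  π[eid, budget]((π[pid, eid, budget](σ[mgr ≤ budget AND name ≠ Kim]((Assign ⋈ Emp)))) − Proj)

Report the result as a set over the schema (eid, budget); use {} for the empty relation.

Natural join on mgr, pid: {(20, x1, 12, Eve, 8570), (20, x1, 12, Kim, 8480), (20, x1, 12, Yan, 1160), (20, x1, 21, Eve, 8570), (20, x1, 21, Kim, 8480), (20, x1, 21, Yan, 1160), (20, x1, 25, Eve, 8570), (20, x1, 25, Kim, 8480), (20, x1, 25, Yan, 1160), (20, x1, 4, Eve, 8570), (20, x1, 4, Kim, 8480), (20, x1, 4, Yan, 1160), (6, p3, 20, Uma, 1490), (6, p3, 21, Uma, 1490)}
Selection mgr ≤ budget AND name ≠ Kim: {(20, x1, 12, Eve, 8570), (20, x1, 12, Yan, 1160), (20, x1, 21, Eve, 8570), (20, x1, 21, Yan, 1160), (20, x1, 25, Eve, 8570), (20, x1, 25, Yan, 1160), (20, x1, 4, Eve, 8570), (20, x1, 4, Yan, 1160), (6, p3, 20, Uma, 1490), (6, p3, 21, Uma, 1490)}
Projecting to pid, eid, budget: {(p3, 20, 1490), (p3, 21, 1490), (x1, 12, 1160), (x1, 12, 8570), (x1, 21, 1160), (x1, 21, 8570), (x1, 25, 1160), (x1, 25, 8570), (x1, 4, 1160), (x1, 4, 8570)}
Difference: {(p3, 20, 1490), (p3, 21, 1490), (x1, 12, 1160), (x1, 12, 8570), (x1, 21, 1160), (x1, 21, 8570), (x1, 25, 1160), (x1, 25, 8570), (x1, 4, 1160), (x1, 4, 8570)} with {(hr, 24, 4420), (qa, 25, 7040), (x2, 24, 810), (x3, 8, 9800)} → {(p3, 20, 1490), (p3, 21, 1490), (x1, 12, 1160), (x1, 12, 8570), (x1, 21, 1160), (x1, 21, 8570), (x1, 25, 1160), (x1, 25, 8570), (x1, 4, 1160), (x1, 4, 8570)}
Projecting to eid, budget: {(12, 1160), (12, 8570), (20, 1490), (21, 1160), (21, 1490), (21, 8570), (25, 1160), (25, 8570), (4, 1160), (4, 8570)}

{(12, 1160), (12, 8570), (20, 1490), (21, 1160), (21, 1490), (21, 8570), (25, 1160), (25, 8570), (4, 1160), (4, 8570)}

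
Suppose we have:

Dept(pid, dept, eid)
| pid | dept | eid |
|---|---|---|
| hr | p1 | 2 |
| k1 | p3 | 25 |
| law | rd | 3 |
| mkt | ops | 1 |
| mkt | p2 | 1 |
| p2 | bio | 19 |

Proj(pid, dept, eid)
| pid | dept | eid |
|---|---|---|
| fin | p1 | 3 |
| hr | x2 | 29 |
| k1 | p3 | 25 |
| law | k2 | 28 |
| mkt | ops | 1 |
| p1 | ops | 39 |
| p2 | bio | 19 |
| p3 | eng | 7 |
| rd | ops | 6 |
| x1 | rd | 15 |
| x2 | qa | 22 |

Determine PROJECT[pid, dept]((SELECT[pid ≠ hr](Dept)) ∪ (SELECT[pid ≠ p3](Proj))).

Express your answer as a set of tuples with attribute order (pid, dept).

{(fin, p1), (hr, x2), (k1, p3), (law, k2), (law, rd), (mkt, ops), (mkt, p2), (p1, ops), (p2, bio), (rd, ops), (x1, rd), (x2, qa)}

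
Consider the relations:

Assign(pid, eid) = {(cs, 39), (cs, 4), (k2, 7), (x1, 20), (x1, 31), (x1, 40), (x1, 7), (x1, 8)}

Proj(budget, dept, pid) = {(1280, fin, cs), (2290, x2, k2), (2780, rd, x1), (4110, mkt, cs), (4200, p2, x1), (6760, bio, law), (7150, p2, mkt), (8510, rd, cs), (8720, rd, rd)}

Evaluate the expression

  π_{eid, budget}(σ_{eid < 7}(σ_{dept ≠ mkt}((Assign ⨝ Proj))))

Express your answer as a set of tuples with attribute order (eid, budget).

Assign ⋈ Proj (natural join on pid): {(cs, 39, 1280, fin), (cs, 39, 4110, mkt), (cs, 39, 8510, rd), (cs, 4, 1280, fin), (cs, 4, 4110, mkt), (cs, 4, 8510, rd), (k2, 7, 2290, x2), (x1, 20, 2780, rd), (x1, 20, 4200, p2), (x1, 31, 2780, rd), (x1, 31, 4200, p2), (x1, 40, 2780, rd), (x1, 40, 4200, p2), (x1, 7, 2780, rd), (x1, 7, 4200, p2), (x1, 8, 2780, rd), (x1, 8, 4200, p2)}
σ[dept ≠ mkt]: keep tuples satisfying dept ≠ mkt → {(cs, 39, 1280, fin), (cs, 39, 8510, rd), (cs, 4, 1280, fin), (cs, 4, 8510, rd), (k2, 7, 2290, x2), (x1, 20, 2780, rd), (x1, 20, 4200, p2), (x1, 31, 2780, rd), (x1, 31, 4200, p2), (x1, 40, 2780, rd), (x1, 40, 4200, p2), (x1, 7, 2780, rd), (x1, 7, 4200, p2), (x1, 8, 2780, rd), (x1, 8, 4200, p2)}
σ[eid < 7]: keep tuples satisfying eid < 7 → {(cs, 4, 1280, fin), (cs, 4, 8510, rd)}
π_{eid, budget} gives {(4, 1280), (4, 8510)}.

{(4, 1280), (4, 8510)}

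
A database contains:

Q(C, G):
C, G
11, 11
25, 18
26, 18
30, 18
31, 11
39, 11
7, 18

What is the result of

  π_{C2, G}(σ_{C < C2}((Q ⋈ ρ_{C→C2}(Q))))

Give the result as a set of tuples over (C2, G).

ρ[C→C2]: schema becomes (C2, G); tuples unchanged.
Natural join on G: {(11, 11, 11), (11, 11, 31), (11, 11, 39), (25, 18, 25), (25, 18, 26), (25, 18, 30), (25, 18, 7), (26, 18, 25), (26, 18, 26), (26, 18, 30), (26, 18, 7), (30, 18, 25), (30, 18, 26), (30, 18, 30), (30, 18, 7), (31, 11, 11), (31, 11, 31), (31, 11, 39), (39, 11, 11), (39, 11, 31), (39, 11, 39), (7, 18, 25), (7, 18, 26), (7, 18, 30), (7, 18, 7)}
Selection C < C2: {(11, 11, 31), (11, 11, 39), (25, 18, 26), (25, 18, 30), (26, 18, 30), (31, 11, 39), (7, 18, 25), (7, 18, 26), (7, 18, 30)}
π[C2, G]: project onto (C2, G) (4 duplicate(s) eliminated) → {(25, 18), (26, 18), (30, 18), (31, 11), (39, 11)}

{(25, 18), (26, 18), (30, 18), (31, 11), (39, 11)}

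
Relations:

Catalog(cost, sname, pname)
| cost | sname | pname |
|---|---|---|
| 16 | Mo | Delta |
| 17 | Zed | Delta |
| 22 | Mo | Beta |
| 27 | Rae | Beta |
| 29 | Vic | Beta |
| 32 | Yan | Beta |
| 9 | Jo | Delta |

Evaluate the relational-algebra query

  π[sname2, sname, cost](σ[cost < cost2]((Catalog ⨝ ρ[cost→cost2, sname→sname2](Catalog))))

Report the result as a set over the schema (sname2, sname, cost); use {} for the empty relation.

ρ[cost→cost2, sname→sname2]: schema becomes (cost2, sname2, pname); tuples unchanged.
Joining Catalog and ρ[cost→cost2, sname→sname2](Catalog) on pname yields {(16, Mo, Delta, 16, Mo), (16, Mo, Delta, 17, Zed), (16, Mo, Delta, 9, Jo), (17, Zed, Delta, 16, Mo), (17, Zed, Delta, 17, Zed), (17, Zed, Delta, 9, Jo), (22, Mo, Beta, 22, Mo), (22, Mo, Beta, 27, Rae), (22, Mo, Beta, 29, Vic), (22, Mo, Beta, 32, Yan), (27, Rae, Beta, 22, Mo), (27, Rae, Beta, 27, Rae), (27, Rae, Beta, 29, Vic), (27, Rae, Beta, 32, Yan), (29, Vic, Beta, 22, Mo), (29, Vic, Beta, 27, Rae), (29, Vic, Beta, 29, Vic), (29, Vic, Beta, 32, Yan), (32, Yan, Beta, 22, Mo), (32, Yan, Beta, 27, Rae), (32, Yan, Beta, 29, Vic), (32, Yan, Beta, 32, Yan), (9, Jo, Delta, 16, Mo), (9, Jo, Delta, 17, Zed), (9, Jo, Delta, 9, Jo)}.
Filtering on cost < cost2 leaves {(16, Mo, Delta, 17, Zed), (22, Mo, Beta, 27, Rae), (22, Mo, Beta, 29, Vic), (22, Mo, Beta, 32, Yan), (27, Rae, Beta, 29, Vic), (27, Rae, Beta, 32, Yan), (29, Vic, Beta, 32, Yan), (9, Jo, Delta, 16, Mo), (9, Jo, Delta, 17, Zed)}.
π_{sname2, sname, cost} gives {(Mo, Jo, 9), (Rae, Mo, 22), (Vic, Mo, 22), (Vic, Rae, 27), (Yan, Mo, 22), (Yan, Rae, 27), (Yan, Vic, 29), (Zed, Jo, 9), (Zed, Mo, 16)}.

{(Mo, Jo, 9), (Rae, Mo, 22), (Vic, Mo, 22), (Vic, Rae, 27), (Yan, Mo, 22), (Yan, Rae, 27), (Yan, Vic, 29), (Zed, Jo, 9), (Zed, Mo, 16)}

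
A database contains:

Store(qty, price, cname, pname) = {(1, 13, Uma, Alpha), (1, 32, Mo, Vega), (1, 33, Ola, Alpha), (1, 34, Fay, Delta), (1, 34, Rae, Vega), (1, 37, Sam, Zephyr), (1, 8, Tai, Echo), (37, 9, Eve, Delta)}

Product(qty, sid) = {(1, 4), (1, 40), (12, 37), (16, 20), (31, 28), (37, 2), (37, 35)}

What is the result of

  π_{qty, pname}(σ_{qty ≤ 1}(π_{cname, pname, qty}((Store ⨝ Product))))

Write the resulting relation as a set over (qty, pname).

Natural join on qty: {(1, 13, Uma, Alpha, 4), (1, 13, Uma, Alpha, 40), (1, 32, Mo, Vega, 4), (1, 32, Mo, Vega, 40), (1, 33, Ola, Alpha, 4), (1, 33, Ola, Alpha, 40), (1, 34, Fay, Delta, 4), (1, 34, Fay, Delta, 40), (1, 34, Rae, Vega, 4), (1, 34, Rae, Vega, 40), (1, 37, Sam, Zephyr, 4), (1, 37, Sam, Zephyr, 40), (1, 8, Tai, Echo, 4), (1, 8, Tai, Echo, 40), (37, 9, Eve, Delta, 2), (37, 9, Eve, Delta, 35)}
Keep only column(s) cname, pname, qty (8 duplicate(s) eliminated): {(Eve, Delta, 37), (Fay, Delta, 1), (Mo, Vega, 1), (Ola, Alpha, 1), (Rae, Vega, 1), (Sam, Zephyr, 1), (Tai, Echo, 1), (Uma, Alpha, 1)}
Apply σ_{qty ≤ 1}; surviving tuples: {(Fay, Delta, 1), (Mo, Vega, 1), (Ola, Alpha, 1), (Rae, Vega, 1), (Sam, Zephyr, 1), (Tai, Echo, 1), (Uma, Alpha, 1)}
Keep only column(s) qty, pname (2 duplicate(s) eliminated): {(1, Alpha), (1, Delta), (1, Echo), (1, Vega), (1, Zephyr)}

{(1, Alpha), (1, Delta), (1, Echo), (1, Vega), (1, Zephyr)}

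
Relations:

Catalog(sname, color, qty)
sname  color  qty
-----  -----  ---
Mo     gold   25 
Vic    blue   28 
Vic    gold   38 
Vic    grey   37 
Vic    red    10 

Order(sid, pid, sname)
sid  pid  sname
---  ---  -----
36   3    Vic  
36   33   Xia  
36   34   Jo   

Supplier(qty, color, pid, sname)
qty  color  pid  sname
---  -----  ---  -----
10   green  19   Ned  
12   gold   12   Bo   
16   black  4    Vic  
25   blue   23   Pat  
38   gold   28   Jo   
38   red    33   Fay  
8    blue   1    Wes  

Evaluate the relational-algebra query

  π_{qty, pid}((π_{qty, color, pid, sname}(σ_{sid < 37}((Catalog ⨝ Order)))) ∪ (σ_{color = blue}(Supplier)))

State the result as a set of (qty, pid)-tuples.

{(10, 3), (25, 23), (28, 3), (37, 3), (38, 3), (8, 1)}

Joining Catalog and Order on sname yields {(Vic, blue, 28, 36, 3), (Vic, gold, 38, 36, 3), (Vic, grey, 37, 36, 3), (Vic, red, 10, 36, 3)}.
Selection sid < 37: {(Vic, blue, 28, 36, 3), (Vic, gold, 38, 36, 3), (Vic, grey, 37, 36, 3), (Vic, red, 10, 36, 3)}
Keep only column(s) qty, color, pid, sname: {(10, red, 3, Vic), (28, blue, 3, Vic), (37, grey, 3, Vic), (38, gold, 3, Vic)}
Selection color = blue: {(25, blue, 23, Pat), (8, blue, 1, Wes)}
Union: {(10, red, 3, Vic), (28, blue, 3, Vic), (37, grey, 3, Vic), (38, gold, 3, Vic)} with {(25, blue, 23, Pat), (8, blue, 1, Wes)} → {(10, red, 3, Vic), (25, blue, 23, Pat), (28, blue, 3, Vic), (37, grey, 3, Vic), (38, gold, 3, Vic), (8, blue, 1, Wes)}
Keep only column(s) qty, pid: {(10, 3), (25, 23), (28, 3), (37, 3), (38, 3), (8, 1)}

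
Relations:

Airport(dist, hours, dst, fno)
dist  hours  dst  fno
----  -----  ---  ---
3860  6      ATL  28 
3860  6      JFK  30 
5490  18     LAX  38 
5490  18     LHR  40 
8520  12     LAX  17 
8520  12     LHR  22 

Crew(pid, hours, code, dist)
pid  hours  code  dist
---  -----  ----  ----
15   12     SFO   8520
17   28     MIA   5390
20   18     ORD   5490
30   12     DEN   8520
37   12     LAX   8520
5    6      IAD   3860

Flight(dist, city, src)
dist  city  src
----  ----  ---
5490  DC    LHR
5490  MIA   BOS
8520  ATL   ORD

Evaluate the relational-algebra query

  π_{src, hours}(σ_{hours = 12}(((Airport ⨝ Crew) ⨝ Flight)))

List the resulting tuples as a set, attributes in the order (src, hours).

{(ORD, 12)}

Natural join on dist, hours: {(3860, 6, ATL, 28, 5, IAD), (3860, 6, JFK, 30, 5, IAD), (5490, 18, LAX, 38, 20, ORD), (5490, 18, LHR, 40, 20, ORD), (8520, 12, LAX, 17, 15, SFO), (8520, 12, LAX, 17, 30, DEN), (8520, 12, LAX, 17, 37, LAX), (8520, 12, LHR, 22, 15, SFO), (8520, 12, LHR, 22, 30, DEN), (8520, 12, LHR, 22, 37, LAX)}
Natural join on dist: {(5490, 18, LAX, 38, 20, ORD, DC, LHR), (5490, 18, LAX, 38, 20, ORD, MIA, BOS), (5490, 18, LHR, 40, 20, ORD, DC, LHR), (5490, 18, LHR, 40, 20, ORD, MIA, BOS), (8520, 12, LAX, 17, 15, SFO, ATL, ORD), (8520, 12, LAX, 17, 30, DEN, ATL, ORD), (8520, 12, LAX, 17, 37, LAX, ATL, ORD), (8520, 12, LHR, 22, 15, SFO, ATL, ORD), (8520, 12, LHR, 22, 30, DEN, ATL, ORD), (8520, 12, LHR, 22, 37, LAX, ATL, ORD)}
Selection hours = 12: {(8520, 12, LAX, 17, 15, SFO, ATL, ORD), (8520, 12, LAX, 17, 30, DEN, ATL, ORD), (8520, 12, LAX, 17, 37, LAX, ATL, ORD), (8520, 12, LHR, 22, 15, SFO, ATL, ORD), (8520, 12, LHR, 22, 30, DEN, ATL, ORD), (8520, 12, LHR, 22, 37, LAX, ATL, ORD)}
π[src, hours]: project onto (src, hours) (5 duplicate(s) eliminated) → {(ORD, 12)}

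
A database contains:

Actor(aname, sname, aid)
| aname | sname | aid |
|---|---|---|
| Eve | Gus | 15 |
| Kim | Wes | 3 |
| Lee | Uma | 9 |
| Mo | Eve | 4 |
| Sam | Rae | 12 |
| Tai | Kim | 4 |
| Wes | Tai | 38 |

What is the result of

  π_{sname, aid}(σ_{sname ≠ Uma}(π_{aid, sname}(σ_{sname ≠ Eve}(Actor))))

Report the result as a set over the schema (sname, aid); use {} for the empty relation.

{(Gus, 15), (Kim, 4), (Rae, 12), (Tai, 38), (Wes, 3)}

Apply σ_{sname ≠ Eve}; surviving tuples: {(Eve, Gus, 15), (Kim, Wes, 3), (Lee, Uma, 9), (Sam, Rae, 12), (Tai, Kim, 4), (Wes, Tai, 38)}
Keep only column(s) aid, sname: {(12, Rae), (15, Gus), (3, Wes), (38, Tai), (4, Kim), (9, Uma)}
Apply σ_{sname ≠ Uma}; surviving tuples: {(12, Rae), (15, Gus), (3, Wes), (38, Tai), (4, Kim)}
Keep only column(s) sname, aid: {(Gus, 15), (Kim, 4), (Rae, 12), (Tai, 38), (Wes, 3)}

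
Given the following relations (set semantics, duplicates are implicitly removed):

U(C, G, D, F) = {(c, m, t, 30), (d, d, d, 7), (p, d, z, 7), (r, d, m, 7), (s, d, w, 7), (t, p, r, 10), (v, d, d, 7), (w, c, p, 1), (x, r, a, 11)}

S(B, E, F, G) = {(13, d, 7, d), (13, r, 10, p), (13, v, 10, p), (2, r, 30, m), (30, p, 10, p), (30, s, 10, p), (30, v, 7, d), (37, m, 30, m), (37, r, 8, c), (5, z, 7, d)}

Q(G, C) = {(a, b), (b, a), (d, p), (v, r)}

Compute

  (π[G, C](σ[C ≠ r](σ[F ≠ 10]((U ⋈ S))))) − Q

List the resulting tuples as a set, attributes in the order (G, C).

{(d, d), (d, s), (d, v), (m, c)}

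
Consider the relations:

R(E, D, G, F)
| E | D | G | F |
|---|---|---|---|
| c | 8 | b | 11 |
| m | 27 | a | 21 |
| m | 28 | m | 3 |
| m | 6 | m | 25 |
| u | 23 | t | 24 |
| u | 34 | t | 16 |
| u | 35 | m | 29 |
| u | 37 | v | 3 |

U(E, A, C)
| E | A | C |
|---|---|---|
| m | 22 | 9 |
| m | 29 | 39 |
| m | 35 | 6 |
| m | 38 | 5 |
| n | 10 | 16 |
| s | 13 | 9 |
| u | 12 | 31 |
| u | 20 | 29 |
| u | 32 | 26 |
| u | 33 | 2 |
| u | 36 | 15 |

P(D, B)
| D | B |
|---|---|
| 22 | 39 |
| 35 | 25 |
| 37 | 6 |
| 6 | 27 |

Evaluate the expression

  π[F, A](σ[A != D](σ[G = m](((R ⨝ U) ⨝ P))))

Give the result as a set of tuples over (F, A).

{(25, 22), (25, 29), (25, 35), (25, 38), (29, 12), (29, 20), (29, 32), (29, 33), (29, 36)}

Joining R and U on E yields {(m, 27, a, 21, 22, 9), (m, 27, a, 21, 29, 39), (m, 27, a, 21, 35, 6), (m, 27, a, 21, 38, 5), (m, 28, m, 3, 22, 9), (m, 28, m, 3, 29, 39), (m, 28, m, 3, 35, 6), (m, 28, m, 3, 38, 5), (m, 6, m, 25, 22, 9), (m, 6, m, 25, 29, 39), (m, 6, m, 25, 35, 6), (m, 6, m, 25, 38, 5), (u, 23, t, 24, 12, 31), (u, 23, t, 24, 20, 29), (u, 23, t, 24, 32, 26), (u, 23, t, 24, 33, 2), (u, 23, t, 24, 36, 15), (u, 34, t, 16, 12, 31), (u, 34, t, 16, 20, 29), (u, 34, t, 16, 32, 26), (u, 34, t, 16, 33, 2), (u, 34, t, 16, 36, 15), (u, 35, m, 29, 12, 31), (u, 35, m, 29, 20, 29), (u, 35, m, 29, 32, 26), (u, 35, m, 29, 33, 2), (u, 35, m, 29, 36, 15), (u, 37, v, 3, 12, 31), (u, 37, v, 3, 20, 29), (u, 37, v, 3, 32, 26), (u, 37, v, 3, 33, 2), (u, 37, v, 3, 36, 15)}.
Joining (R ⨝ U) and P on D yields {(m, 6, m, 25, 22, 9, 27), (m, 6, m, 25, 29, 39, 27), (m, 6, m, 25, 35, 6, 27), (m, 6, m, 25, 38, 5, 27), (u, 35, m, 29, 12, 31, 25), (u, 35, m, 29, 20, 29, 25), (u, 35, m, 29, 32, 26, 25), (u, 35, m, 29, 33, 2, 25), (u, 35, m, 29, 36, 15, 25), (u, 37, v, 3, 12, 31, 6), (u, 37, v, 3, 20, 29, 6), (u, 37, v, 3, 32, 26, 6), (u, 37, v, 3, 33, 2, 6), (u, 37, v, 3, 36, 15, 6)}.
Filtering on G = m leaves {(m, 6, m, 25, 22, 9, 27), (m, 6, m, 25, 29, 39, 27), (m, 6, m, 25, 35, 6, 27), (m, 6, m, 25, 38, 5, 27), (u, 35, m, 29, 12, 31, 25), (u, 35, m, 29, 20, 29, 25), (u, 35, m, 29, 32, 26, 25), (u, 35, m, 29, 33, 2, 25), (u, 35, m, 29, 36, 15, 25)}.
Filtering on A != D leaves {(m, 6, m, 25, 22, 9, 27), (m, 6, m, 25, 29, 39, 27), (m, 6, m, 25, 35, 6, 27), (m, 6, m, 25, 38, 5, 27), (u, 35, m, 29, 12, 31, 25), (u, 35, m, 29, 20, 29, 25), (u, 35, m, 29, 32, 26, 25), (u, 35, m, 29, 33, 2, 25), (u, 35, m, 29, 36, 15, 25)}.
Projecting to F, A: {(25, 22), (25, 29), (25, 35), (25, 38), (29, 12), (29, 20), (29, 32), (29, 33), (29, 36)}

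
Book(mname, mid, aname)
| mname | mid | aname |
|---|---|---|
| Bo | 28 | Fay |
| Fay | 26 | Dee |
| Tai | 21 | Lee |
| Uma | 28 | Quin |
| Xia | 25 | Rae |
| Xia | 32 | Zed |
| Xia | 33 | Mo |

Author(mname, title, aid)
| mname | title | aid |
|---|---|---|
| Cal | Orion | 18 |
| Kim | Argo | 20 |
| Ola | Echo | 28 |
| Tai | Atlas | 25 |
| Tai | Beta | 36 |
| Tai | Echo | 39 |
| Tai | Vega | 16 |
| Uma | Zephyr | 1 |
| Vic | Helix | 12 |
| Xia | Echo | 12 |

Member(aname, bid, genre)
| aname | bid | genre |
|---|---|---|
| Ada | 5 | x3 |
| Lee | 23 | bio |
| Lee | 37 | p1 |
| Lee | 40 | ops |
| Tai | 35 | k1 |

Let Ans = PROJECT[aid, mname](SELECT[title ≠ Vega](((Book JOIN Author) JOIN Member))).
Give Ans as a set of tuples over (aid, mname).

Natural join on mname: {(Tai, 21, Lee, Atlas, 25), (Tai, 21, Lee, Beta, 36), (Tai, 21, Lee, Echo, 39), (Tai, 21, Lee, Vega, 16), (Uma, 28, Quin, Zephyr, 1), (Xia, 25, Rae, Echo, 12), (Xia, 32, Zed, Echo, 12), (Xia, 33, Mo, Echo, 12)}
Natural join on aname: {(Tai, 21, Lee, Atlas, 25, 23, bio), (Tai, 21, Lee, Atlas, 25, 37, p1), (Tai, 21, Lee, Atlas, 25, 40, ops), (Tai, 21, Lee, Beta, 36, 23, bio), (Tai, 21, Lee, Beta, 36, 37, p1), (Tai, 21, Lee, Beta, 36, 40, ops), (Tai, 21, Lee, Echo, 39, 23, bio), (Tai, 21, Lee, Echo, 39, 37, p1), (Tai, 21, Lee, Echo, 39, 40, ops), (Tai, 21, Lee, Vega, 16, 23, bio), (Tai, 21, Lee, Vega, 16, 37, p1), (Tai, 21, Lee, Vega, 16, 40, ops)}
Selection title ≠ Vega: {(Tai, 21, Lee, Atlas, 25, 23, bio), (Tai, 21, Lee, Atlas, 25, 37, p1), (Tai, 21, Lee, Atlas, 25, 40, ops), (Tai, 21, Lee, Beta, 36, 23, bio), (Tai, 21, Lee, Beta, 36, 37, p1), (Tai, 21, Lee, Beta, 36, 40, ops), (Tai, 21, Lee, Echo, 39, 23, bio), (Tai, 21, Lee, Echo, 39, 37, p1), (Tai, 21, Lee, Echo, 39, 40, ops)}
π_{aid, mname} gives {(25, Tai), (36, Tai), (39, Tai)} (6 duplicate(s) eliminated).

{(25, Tai), (36, Tai), (39, Tai)}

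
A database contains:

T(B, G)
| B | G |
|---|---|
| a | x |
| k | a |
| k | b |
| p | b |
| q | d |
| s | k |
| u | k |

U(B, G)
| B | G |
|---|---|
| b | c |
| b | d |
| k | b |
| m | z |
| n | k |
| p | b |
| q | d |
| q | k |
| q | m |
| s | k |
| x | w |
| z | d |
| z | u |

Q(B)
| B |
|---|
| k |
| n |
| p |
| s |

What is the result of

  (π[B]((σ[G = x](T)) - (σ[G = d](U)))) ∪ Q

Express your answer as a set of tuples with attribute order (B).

Filtering on G = x leaves {(a, x)}.
Filtering on G = d leaves {(b, d), (q, d), (z, d)}.
Set difference of the two operands is {(a, x)}.
π_{B} gives {a}.
Set union of the two operands is {a, k, n, p, s}.

{a, k, n, p, s}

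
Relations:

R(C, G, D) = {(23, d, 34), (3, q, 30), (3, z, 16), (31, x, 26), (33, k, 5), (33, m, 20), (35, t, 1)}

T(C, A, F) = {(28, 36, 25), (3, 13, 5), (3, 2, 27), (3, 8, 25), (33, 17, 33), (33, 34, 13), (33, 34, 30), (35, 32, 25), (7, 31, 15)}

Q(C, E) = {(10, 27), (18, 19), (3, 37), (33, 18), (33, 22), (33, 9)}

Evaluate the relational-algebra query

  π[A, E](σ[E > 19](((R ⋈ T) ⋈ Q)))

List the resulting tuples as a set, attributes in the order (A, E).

{(13, 37), (17, 22), (2, 37), (34, 22), (8, 37)}

R ⋈ T (natural join on C): {(3, q, 30, 13, 5), (3, q, 30, 2, 27), (3, q, 30, 8, 25), (3, z, 16, 13, 5), (3, z, 16, 2, 27), (3, z, 16, 8, 25), (33, k, 5, 17, 33), (33, k, 5, 34, 13), (33, k, 5, 34, 30), (33, m, 20, 17, 33), (33, m, 20, 34, 13), (33, m, 20, 34, 30), (35, t, 1, 32, 25)}
(R ⋈ T) ⋈ Q (natural join on C): {(3, q, 30, 13, 5, 37), (3, q, 30, 2, 27, 37), (3, q, 30, 8, 25, 37), (3, z, 16, 13, 5, 37), (3, z, 16, 2, 27, 37), (3, z, 16, 8, 25, 37), (33, k, 5, 17, 33, 18), (33, k, 5, 17, 33, 22), (33, k, 5, 17, 33, 9), (33, k, 5, 34, 13, 18), (33, k, 5, 34, 13, 22), (33, k, 5, 34, 13, 9), (33, k, 5, 34, 30, 18), (33, k, 5, 34, 30, 22), (33, k, 5, 34, 30, 9), (33, m, 20, 17, 33, 18), (33, m, 20, 17, 33, 22), (33, m, 20, 17, 33, 9), (33, m, 20, 34, 13, 18), (33, m, 20, 34, 13, 22), (33, m, 20, 34, 13, 9), (33, m, 20, 34, 30, 18), (33, m, 20, 34, 30, 22), (33, m, 20, 34, 30, 9)}
Filtering on E > 19 leaves {(3, q, 30, 13, 5, 37), (3, q, 30, 2, 27, 37), (3, q, 30, 8, 25, 37), (3, z, 16, 13, 5, 37), (3, z, 16, 2, 27, 37), (3, z, 16, 8, 25, 37), (33, k, 5, 17, 33, 22), (33, k, 5, 34, 13, 22), (33, k, 5, 34, 30, 22), (33, m, 20, 17, 33, 22), (33, m, 20, 34, 13, 22), (33, m, 20, 34, 30, 22)}.
Keep only column(s) A, E (7 duplicate(s) eliminated): {(13, 37), (17, 22), (2, 37), (34, 22), (8, 37)}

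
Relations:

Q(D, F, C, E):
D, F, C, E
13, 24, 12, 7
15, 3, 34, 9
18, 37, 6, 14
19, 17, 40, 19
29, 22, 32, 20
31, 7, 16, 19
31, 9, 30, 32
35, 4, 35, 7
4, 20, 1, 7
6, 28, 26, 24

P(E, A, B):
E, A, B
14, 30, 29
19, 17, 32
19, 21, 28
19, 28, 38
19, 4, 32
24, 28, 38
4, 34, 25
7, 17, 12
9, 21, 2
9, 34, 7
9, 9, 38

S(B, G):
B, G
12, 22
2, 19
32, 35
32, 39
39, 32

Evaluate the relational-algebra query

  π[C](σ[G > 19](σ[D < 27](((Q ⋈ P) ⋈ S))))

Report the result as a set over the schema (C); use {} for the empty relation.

{1, 12, 40}

Q ⋈ P (natural join on E): {(13, 24, 12, 7, 17, 12), (15, 3, 34, 9, 21, 2), (15, 3, 34, 9, 34, 7), (15, 3, 34, 9, 9, 38), (18, 37, 6, 14, 30, 29), (19, 17, 40, 19, 17, 32), (19, 17, 40, 19, 21, 28), (19, 17, 40, 19, 28, 38), (19, 17, 40, 19, 4, 32), (31, 7, 16, 19, 17, 32), (31, 7, 16, 19, 21, 28), (31, 7, 16, 19, 28, 38), (31, 7, 16, 19, 4, 32), (35, 4, 35, 7, 17, 12), (4, 20, 1, 7, 17, 12), (6, 28, 26, 24, 28, 38)}
(Q ⋈ P) ⋈ S (natural join on B): {(13, 24, 12, 7, 17, 12, 22), (15, 3, 34, 9, 21, 2, 19), (19, 17, 40, 19, 17, 32, 35), (19, 17, 40, 19, 17, 32, 39), (19, 17, 40, 19, 4, 32, 35), (19, 17, 40, 19, 4, 32, 39), (31, 7, 16, 19, 17, 32, 35), (31, 7, 16, 19, 17, 32, 39), (31, 7, 16, 19, 4, 32, 35), (31, 7, 16, 19, 4, 32, 39), (35, 4, 35, 7, 17, 12, 22), (4, 20, 1, 7, 17, 12, 22)}
σ[D < 27]: keep tuples satisfying D < 27 → {(13, 24, 12, 7, 17, 12, 22), (15, 3, 34, 9, 21, 2, 19), (19, 17, 40, 19, 17, 32, 35), (19, 17, 40, 19, 17, 32, 39), (19, 17, 40, 19, 4, 32, 35), (19, 17, 40, 19, 4, 32, 39), (4, 20, 1, 7, 17, 12, 22)}
σ[G > 19]: keep tuples satisfying G > 19 → {(13, 24, 12, 7, 17, 12, 22), (19, 17, 40, 19, 17, 32, 35), (19, 17, 40, 19, 17, 32, 39), (19, 17, 40, 19, 4, 32, 35), (19, 17, 40, 19, 4, 32, 39), (4, 20, 1, 7, 17, 12, 22)}
π_{C} gives {1, 12, 40} (3 duplicate(s) eliminated).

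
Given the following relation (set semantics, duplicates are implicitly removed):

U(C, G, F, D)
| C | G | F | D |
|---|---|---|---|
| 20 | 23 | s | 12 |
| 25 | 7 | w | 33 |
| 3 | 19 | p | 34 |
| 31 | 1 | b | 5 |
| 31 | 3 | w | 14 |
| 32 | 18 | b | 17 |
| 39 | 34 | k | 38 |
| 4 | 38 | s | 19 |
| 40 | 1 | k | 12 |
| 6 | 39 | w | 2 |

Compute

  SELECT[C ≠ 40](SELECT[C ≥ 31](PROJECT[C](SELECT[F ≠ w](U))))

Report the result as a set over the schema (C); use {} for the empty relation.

{31, 32, 39}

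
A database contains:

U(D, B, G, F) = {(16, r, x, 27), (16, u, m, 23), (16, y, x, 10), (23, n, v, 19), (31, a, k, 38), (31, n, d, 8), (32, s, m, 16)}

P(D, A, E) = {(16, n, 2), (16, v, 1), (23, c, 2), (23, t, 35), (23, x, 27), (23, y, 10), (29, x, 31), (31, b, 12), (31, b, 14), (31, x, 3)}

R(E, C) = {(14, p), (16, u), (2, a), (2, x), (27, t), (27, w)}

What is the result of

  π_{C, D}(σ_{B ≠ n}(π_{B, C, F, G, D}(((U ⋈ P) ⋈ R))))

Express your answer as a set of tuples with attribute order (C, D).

Joining U and P on D yields {(16, r, x, 27, n, 2), (16, r, x, 27, v, 1), (16, u, m, 23, n, 2), (16, u, m, 23, v, 1), (16, y, x, 10, n, 2), (16, y, x, 10, v, 1), (23, n, v, 19, c, 2), (23, n, v, 19, t, 35), (23, n, v, 19, x, 27), (23, n, v, 19, y, 10), (31, a, k, 38, b, 12), (31, a, k, 38, b, 14), (31, a, k, 38, x, 3), (31, n, d, 8, b, 12), (31, n, d, 8, b, 14), (31, n, d, 8, x, 3)}.
Joining (U ⋈ P) and R on E yields {(16, r, x, 27, n, 2, a), (16, r, x, 27, n, 2, x), (16, u, m, 23, n, 2, a), (16, u, m, 23, n, 2, x), (16, y, x, 10, n, 2, a), (16, y, x, 10, n, 2, x), (23, n, v, 19, c, 2, a), (23, n, v, 19, c, 2, x), (23, n, v, 19, x, 27, t), (23, n, v, 19, x, 27, w), (31, a, k, 38, b, 14, p), (31, n, d, 8, b, 14, p)}.
Projecting to B, C, F, G, D: {(a, p, 38, k, 31), (n, a, 19, v, 23), (n, p, 8, d, 31), (n, t, 19, v, 23), (n, w, 19, v, 23), (n, x, 19, v, 23), (r, a, 27, x, 16), (r, x, 27, x, 16), (u, a, 23, m, 16), (u, x, 23, m, 16), (y, a, 10, x, 16), (y, x, 10, x, 16)}
Apply σ_{B ≠ n}; surviving tuples: {(a, p, 38, k, 31), (r, a, 27, x, 16), (r, x, 27, x, 16), (u, a, 23, m, 16), (u, x, 23, m, 16), (y, a, 10, x, 16), (y, x, 10, x, 16)}
Projecting to C, D (4 duplicate(s) eliminated): {(a, 16), (p, 31), (x, 16)}

{(a, 16), (p, 31), (x, 16)}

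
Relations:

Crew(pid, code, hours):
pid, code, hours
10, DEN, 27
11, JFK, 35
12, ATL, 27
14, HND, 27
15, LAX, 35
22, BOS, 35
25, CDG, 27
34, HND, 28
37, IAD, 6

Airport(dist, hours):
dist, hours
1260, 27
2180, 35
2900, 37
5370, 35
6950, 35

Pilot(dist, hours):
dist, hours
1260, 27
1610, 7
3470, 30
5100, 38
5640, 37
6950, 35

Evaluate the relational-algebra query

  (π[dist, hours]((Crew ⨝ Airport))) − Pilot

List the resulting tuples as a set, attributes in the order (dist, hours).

Crew ⋈ Airport (natural join on hours): {(10, DEN, 27, 1260), (11, JFK, 35, 2180), (11, JFK, 35, 5370), (11, JFK, 35, 6950), (12, ATL, 27, 1260), (14, HND, 27, 1260), (15, LAX, 35, 2180), (15, LAX, 35, 5370), (15, LAX, 35, 6950), (22, BOS, 35, 2180), (22, BOS, 35, 5370), (22, BOS, 35, 6950), (25, CDG, 27, 1260)}
Projecting to dist, hours (9 duplicate(s) eliminated): {(1260, 27), (2180, 35), (5370, 35), (6950, 35)}
Difference: {(1260, 27), (2180, 35), (5370, 35), (6950, 35)} with {(1260, 27), (1610, 7), (3470, 30), (5100, 38), (5640, 37), (6950, 35)} → {(2180, 35), (5370, 35)}

{(2180, 35), (5370, 35)}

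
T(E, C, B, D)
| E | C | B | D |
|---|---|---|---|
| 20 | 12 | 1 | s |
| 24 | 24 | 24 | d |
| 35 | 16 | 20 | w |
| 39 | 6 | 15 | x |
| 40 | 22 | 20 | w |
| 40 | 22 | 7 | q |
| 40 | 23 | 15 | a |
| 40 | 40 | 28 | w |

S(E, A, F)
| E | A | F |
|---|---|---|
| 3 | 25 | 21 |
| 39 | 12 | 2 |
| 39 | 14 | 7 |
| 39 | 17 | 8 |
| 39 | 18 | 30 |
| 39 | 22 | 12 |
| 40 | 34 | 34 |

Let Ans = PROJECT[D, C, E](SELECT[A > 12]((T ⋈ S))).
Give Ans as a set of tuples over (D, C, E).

Joining T and S on E yields {(39, 6, 15, x, 12, 2), (39, 6, 15, x, 14, 7), (39, 6, 15, x, 17, 8), (39, 6, 15, x, 18, 30), (39, 6, 15, x, 22, 12), (40, 22, 20, w, 34, 34), (40, 22, 7, q, 34, 34), (40, 23, 15, a, 34, 34), (40, 40, 28, w, 34, 34)}.
σ[A > 12]: keep tuples satisfying A > 12 → {(39, 6, 15, x, 14, 7), (39, 6, 15, x, 17, 8), (39, 6, 15, x, 18, 30), (39, 6, 15, x, 22, 12), (40, 22, 20, w, 34, 34), (40, 22, 7, q, 34, 34), (40, 23, 15, a, 34, 34), (40, 40, 28, w, 34, 34)}
π_{D, C, E} gives {(a, 23, 40), (q, 22, 40), (w, 22, 40), (w, 40, 40), (x, 6, 39)} (3 duplicate(s) eliminated).

{(a, 23, 40), (q, 22, 40), (w, 22, 40), (w, 40, 40), (x, 6, 39)}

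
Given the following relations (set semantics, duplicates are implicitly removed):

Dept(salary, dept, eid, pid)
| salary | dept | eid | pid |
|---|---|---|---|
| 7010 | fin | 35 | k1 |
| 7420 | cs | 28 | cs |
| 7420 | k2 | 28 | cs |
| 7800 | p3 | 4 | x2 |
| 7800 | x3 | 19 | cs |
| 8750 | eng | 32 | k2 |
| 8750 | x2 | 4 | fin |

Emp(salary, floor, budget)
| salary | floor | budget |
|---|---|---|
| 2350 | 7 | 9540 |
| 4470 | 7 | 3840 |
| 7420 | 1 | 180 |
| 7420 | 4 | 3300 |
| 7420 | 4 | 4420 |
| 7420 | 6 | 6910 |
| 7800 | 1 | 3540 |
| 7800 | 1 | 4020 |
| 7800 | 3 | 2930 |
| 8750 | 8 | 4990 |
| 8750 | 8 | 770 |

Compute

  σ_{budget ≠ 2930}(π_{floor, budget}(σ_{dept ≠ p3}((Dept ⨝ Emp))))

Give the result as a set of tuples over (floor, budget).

Joining Dept and Emp on salary yields {(7420, cs, 28, cs, 1, 180), (7420, cs, 28, cs, 4, 3300), (7420, cs, 28, cs, 4, 4420), (7420, cs, 28, cs, 6, 6910), (7420, k2, 28, cs, 1, 180), (7420, k2, 28, cs, 4, 3300), (7420, k2, 28, cs, 4, 4420), (7420, k2, 28, cs, 6, 6910), (7800, p3, 4, x2, 1, 3540), (7800, p3, 4, x2, 1, 4020), (7800, p3, 4, x2, 3, 2930), (7800, x3, 19, cs, 1, 3540), (7800, x3, 19, cs, 1, 4020), (7800, x3, 19, cs, 3, 2930), (8750, eng, 32, k2, 8, 4990), (8750, eng, 32, k2, 8, 770), (8750, x2, 4, fin, 8, 4990), (8750, x2, 4, fin, 8, 770)}.
Filtering on dept ≠ p3 leaves {(7420, cs, 28, cs, 1, 180), (7420, cs, 28, cs, 4, 3300), (7420, cs, 28, cs, 4, 4420), (7420, cs, 28, cs, 6, 6910), (7420, k2, 28, cs, 1, 180), (7420, k2, 28, cs, 4, 3300), (7420, k2, 28, cs, 4, 4420), (7420, k2, 28, cs, 6, 6910), (7800, x3, 19, cs, 1, 3540), (7800, x3, 19, cs, 1, 4020), (7800, x3, 19, cs, 3, 2930), (8750, eng, 32, k2, 8, 4990), (8750, eng, 32, k2, 8, 770), (8750, x2, 4, fin, 8, 4990), (8750, x2, 4, fin, 8, 770)}.
Projecting to floor, budget (6 duplicate(s) eliminated): {(1, 180), (1, 3540), (1, 4020), (3, 2930), (4, 3300), (4, 4420), (6, 6910), (8, 4990), (8, 770)}
Filtering on budget ≠ 2930 leaves {(1, 180), (1, 3540), (1, 4020), (4, 3300), (4, 4420), (6, 6910), (8, 4990), (8, 770)}.

{(1, 180), (1, 3540), (1, 4020), (4, 3300), (4, 4420), (6, 6910), (8, 4990), (8, 770)}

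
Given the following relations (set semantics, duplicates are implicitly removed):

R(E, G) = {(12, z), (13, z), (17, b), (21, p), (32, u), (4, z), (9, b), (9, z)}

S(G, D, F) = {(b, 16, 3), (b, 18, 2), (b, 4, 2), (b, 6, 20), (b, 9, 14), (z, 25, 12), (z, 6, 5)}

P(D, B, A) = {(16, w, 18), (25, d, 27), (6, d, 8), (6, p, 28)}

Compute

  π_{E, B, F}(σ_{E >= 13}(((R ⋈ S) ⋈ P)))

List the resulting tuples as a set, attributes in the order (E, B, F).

Natural join on G: {(12, z, 25, 12), (12, z, 6, 5), (13, z, 25, 12), (13, z, 6, 5), (17, b, 16, 3), (17, b, 18, 2), (17, b, 4, 2), (17, b, 6, 20), (17, b, 9, 14), (4, z, 25, 12), (4, z, 6, 5), (9, b, 16, 3), (9, b, 18, 2), (9, b, 4, 2), (9, b, 6, 20), (9, b, 9, 14), (9, z, 25, 12), (9, z, 6, 5)}
Natural join on D: {(12, z, 25, 12, d, 27), (12, z, 6, 5, d, 8), (12, z, 6, 5, p, 28), (13, z, 25, 12, d, 27), (13, z, 6, 5, d, 8), (13, z, 6, 5, p, 28), (17, b, 16, 3, w, 18), (17, b, 6, 20, d, 8), (17, b, 6, 20, p, 28), (4, z, 25, 12, d, 27), (4, z, 6, 5, d, 8), (4, z, 6, 5, p, 28), (9, b, 16, 3, w, 18), (9, b, 6, 20, d, 8), (9, b, 6, 20, p, 28), (9, z, 25, 12, d, 27), (9, z, 6, 5, d, 8), (9, z, 6, 5, p, 28)}
Selection E >= 13: {(13, z, 25, 12, d, 27), (13, z, 6, 5, d, 8), (13, z, 6, 5, p, 28), (17, b, 16, 3, w, 18), (17, b, 6, 20, d, 8), (17, b, 6, 20, p, 28)}
π_{E, B, F} gives {(13, d, 12), (13, d, 5), (13, p, 5), (17, d, 20), (17, p, 20), (17, w, 3)}.

{(13, d, 12), (13, d, 5), (13, p, 5), (17, d, 20), (17, p, 20), (17, w, 3)}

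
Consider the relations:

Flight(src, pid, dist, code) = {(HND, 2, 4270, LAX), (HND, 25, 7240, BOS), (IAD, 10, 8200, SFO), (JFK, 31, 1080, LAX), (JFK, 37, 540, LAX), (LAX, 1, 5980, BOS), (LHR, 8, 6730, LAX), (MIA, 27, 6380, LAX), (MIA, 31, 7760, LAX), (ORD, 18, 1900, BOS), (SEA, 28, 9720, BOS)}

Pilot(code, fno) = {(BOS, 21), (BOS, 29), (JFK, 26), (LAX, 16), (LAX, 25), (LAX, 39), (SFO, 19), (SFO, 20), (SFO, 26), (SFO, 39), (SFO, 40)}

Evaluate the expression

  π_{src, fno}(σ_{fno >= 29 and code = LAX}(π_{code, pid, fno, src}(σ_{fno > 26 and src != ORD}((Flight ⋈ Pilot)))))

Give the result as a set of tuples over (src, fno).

Flight ⋈ Pilot (natural join on code): {(HND, 2, 4270, LAX, 16), (HND, 2, 4270, LAX, 25), (HND, 2, 4270, LAX, 39), (HND, 25, 7240, BOS, 21), (HND, 25, 7240, BOS, 29), (IAD, 10, 8200, SFO, 19), (IAD, 10, 8200, SFO, 20), (IAD, 10, 8200, SFO, 26), (IAD, 10, 8200, SFO, 39), (IAD, 10, 8200, SFO, 40), (JFK, 31, 1080, LAX, 16), (JFK, 31, 1080, LAX, 25), (JFK, 31, 1080, LAX, 39), (JFK, 37, 540, LAX, 16), (JFK, 37, 540, LAX, 25), (JFK, 37, 540, LAX, 39), (LAX, 1, 5980, BOS, 21), (LAX, 1, 5980, BOS, 29), (LHR, 8, 6730, LAX, 16), (LHR, 8, 6730, LAX, 25), (LHR, 8, 6730, LAX, 39), (MIA, 27, 6380, LAX, 16), (MIA, 27, 6380, LAX, 25), (MIA, 27, 6380, LAX, 39), (MIA, 31, 7760, LAX, 16), (MIA, 31, 7760, LAX, 25), (MIA, 31, 7760, LAX, 39), (ORD, 18, 1900, BOS, 21), (ORD, 18, 1900, BOS, 29), (SEA, 28, 9720, BOS, 21), (SEA, 28, 9720, BOS, 29)}
Apply σ_{fno > 26 and src != ORD}; surviving tuples: {(HND, 2, 4270, LAX, 39), (HND, 25, 7240, BOS, 29), (IAD, 10, 8200, SFO, 39), (IAD, 10, 8200, SFO, 40), (JFK, 31, 1080, LAX, 39), (JFK, 37, 540, LAX, 39), (LAX, 1, 5980, BOS, 29), (LHR, 8, 6730, LAX, 39), (MIA, 27, 6380, LAX, 39), (MIA, 31, 7760, LAX, 39), (SEA, 28, 9720, BOS, 29)}
π_{code, pid, fno, src} gives {(BOS, 1, 29, LAX), (BOS, 25, 29, HND), (BOS, 28, 29, SEA), (LAX, 2, 39, HND), (LAX, 27, 39, MIA), (LAX, 31, 39, JFK), (LAX, 31, 39, MIA), (LAX, 37, 39, JFK), (LAX, 8, 39, LHR), (SFO, 10, 39, IAD), (SFO, 10, 40, IAD)}.
Apply σ_{fno >= 29 and code = LAX}; surviving tuples: {(LAX, 2, 39, HND), (LAX, 27, 39, MIA), (LAX, 31, 39, JFK), (LAX, 31, 39, MIA), (LAX, 37, 39, JFK), (LAX, 8, 39, LHR)}
π_{src, fno} gives {(HND, 39), (JFK, 39), (LHR, 39), (MIA, 39)} (2 duplicate(s) eliminated).

{(HND, 39), (JFK, 39), (LHR, 39), (MIA, 39)}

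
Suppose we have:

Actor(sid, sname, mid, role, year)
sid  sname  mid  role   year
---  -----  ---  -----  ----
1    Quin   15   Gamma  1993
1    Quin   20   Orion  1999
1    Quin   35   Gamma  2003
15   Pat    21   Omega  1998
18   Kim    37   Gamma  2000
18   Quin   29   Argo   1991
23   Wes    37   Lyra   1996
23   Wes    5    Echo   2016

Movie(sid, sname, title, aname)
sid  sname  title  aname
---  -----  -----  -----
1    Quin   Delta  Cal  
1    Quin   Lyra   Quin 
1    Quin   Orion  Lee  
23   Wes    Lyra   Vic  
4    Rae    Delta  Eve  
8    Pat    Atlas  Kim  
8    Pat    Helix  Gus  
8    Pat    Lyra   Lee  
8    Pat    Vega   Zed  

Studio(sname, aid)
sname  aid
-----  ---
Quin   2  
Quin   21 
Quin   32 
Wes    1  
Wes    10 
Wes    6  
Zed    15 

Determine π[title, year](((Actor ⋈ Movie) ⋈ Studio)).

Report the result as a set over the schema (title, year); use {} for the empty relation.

{(Delta, 1993), (Delta, 1999), (Delta, 2003), (Lyra, 1993), (Lyra, 1996), (Lyra, 1999), (Lyra, 2003), (Lyra, 2016), (Orion, 1993), (Orion, 1999), (Orion, 2003)}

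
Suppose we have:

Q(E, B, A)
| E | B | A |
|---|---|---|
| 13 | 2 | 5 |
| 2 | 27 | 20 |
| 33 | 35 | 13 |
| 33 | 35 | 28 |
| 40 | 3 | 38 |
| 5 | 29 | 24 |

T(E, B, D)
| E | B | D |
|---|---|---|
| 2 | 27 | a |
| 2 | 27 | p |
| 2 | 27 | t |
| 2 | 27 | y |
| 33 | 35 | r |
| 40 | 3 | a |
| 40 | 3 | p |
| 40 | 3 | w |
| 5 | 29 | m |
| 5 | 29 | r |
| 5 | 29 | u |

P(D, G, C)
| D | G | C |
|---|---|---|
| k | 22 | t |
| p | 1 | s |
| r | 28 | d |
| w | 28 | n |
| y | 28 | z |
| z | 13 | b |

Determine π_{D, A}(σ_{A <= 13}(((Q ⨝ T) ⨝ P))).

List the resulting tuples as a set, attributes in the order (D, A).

{(r, 13)}

Q ⋈ T (natural join on E, B): {(2, 27, 20, a), (2, 27, 20, p), (2, 27, 20, t), (2, 27, 20, y), (33, 35, 13, r), (33, 35, 28, r), (40, 3, 38, a), (40, 3, 38, p), (40, 3, 38, w), (5, 29, 24, m), (5, 29, 24, r), (5, 29, 24, u)}
(Q ⨝ T) ⋈ P (natural join on D): {(2, 27, 20, p, 1, s), (2, 27, 20, y, 28, z), (33, 35, 13, r, 28, d), (33, 35, 28, r, 28, d), (40, 3, 38, p, 1, s), (40, 3, 38, w, 28, n), (5, 29, 24, r, 28, d)}
Selection A <= 13: {(33, 35, 13, r, 28, d)}
Keep only column(s) D, A: {(r, 13)}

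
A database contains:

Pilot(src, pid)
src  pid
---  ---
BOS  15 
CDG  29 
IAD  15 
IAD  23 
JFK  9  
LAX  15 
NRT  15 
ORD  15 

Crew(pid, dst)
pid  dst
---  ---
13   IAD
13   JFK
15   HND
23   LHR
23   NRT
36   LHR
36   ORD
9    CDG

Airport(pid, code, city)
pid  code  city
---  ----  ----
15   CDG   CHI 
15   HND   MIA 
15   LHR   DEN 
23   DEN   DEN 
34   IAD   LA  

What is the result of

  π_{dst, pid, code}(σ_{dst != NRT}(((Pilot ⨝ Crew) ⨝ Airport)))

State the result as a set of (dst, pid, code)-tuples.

Pilot ⋈ Crew (natural join on pid): {(BOS, 15, HND), (IAD, 15, HND), (IAD, 23, LHR), (IAD, 23, NRT), (JFK, 9, CDG), (LAX, 15, HND), (NRT, 15, HND), (ORD, 15, HND)}
(Pilot ⨝ Crew) ⋈ Airport (natural join on pid): {(BOS, 15, HND, CDG, CHI), (BOS, 15, HND, HND, MIA), (BOS, 15, HND, LHR, DEN), (IAD, 15, HND, CDG, CHI), (IAD, 15, HND, HND, MIA), (IAD, 15, HND, LHR, DEN), (IAD, 23, LHR, DEN, DEN), (IAD, 23, NRT, DEN, DEN), (LAX, 15, HND, CDG, CHI), (LAX, 15, HND, HND, MIA), (LAX, 15, HND, LHR, DEN), (NRT, 15, HND, CDG, CHI), (NRT, 15, HND, HND, MIA), (NRT, 15, HND, LHR, DEN), (ORD, 15, HND, CDG, CHI), (ORD, 15, HND, HND, MIA), (ORD, 15, HND, LHR, DEN)}
Apply σ_{dst != NRT}; surviving tuples: {(BOS, 15, HND, CDG, CHI), (BOS, 15, HND, HND, MIA), (BOS, 15, HND, LHR, DEN), (IAD, 15, HND, CDG, CHI), (IAD, 15, HND, HND, MIA), (IAD, 15, HND, LHR, DEN), (IAD, 23, LHR, DEN, DEN), (LAX, 15, HND, CDG, CHI), (LAX, 15, HND, HND, MIA), (LAX, 15, HND, LHR, DEN), (NRT, 15, HND, CDG, CHI), (NRT, 15, HND, HND, MIA), (NRT, 15, HND, LHR, DEN), (ORD, 15, HND, CDG, CHI), (ORD, 15, HND, HND, MIA), (ORD, 15, HND, LHR, DEN)}
π[dst, pid, code]: project onto (dst, pid, code) (12 duplicate(s) eliminated) → {(HND, 15, CDG), (HND, 15, HND), (HND, 15, LHR), (LHR, 23, DEN)}

{(HND, 15, CDG), (HND, 15, HND), (HND, 15, LHR), (LHR, 23, DEN)}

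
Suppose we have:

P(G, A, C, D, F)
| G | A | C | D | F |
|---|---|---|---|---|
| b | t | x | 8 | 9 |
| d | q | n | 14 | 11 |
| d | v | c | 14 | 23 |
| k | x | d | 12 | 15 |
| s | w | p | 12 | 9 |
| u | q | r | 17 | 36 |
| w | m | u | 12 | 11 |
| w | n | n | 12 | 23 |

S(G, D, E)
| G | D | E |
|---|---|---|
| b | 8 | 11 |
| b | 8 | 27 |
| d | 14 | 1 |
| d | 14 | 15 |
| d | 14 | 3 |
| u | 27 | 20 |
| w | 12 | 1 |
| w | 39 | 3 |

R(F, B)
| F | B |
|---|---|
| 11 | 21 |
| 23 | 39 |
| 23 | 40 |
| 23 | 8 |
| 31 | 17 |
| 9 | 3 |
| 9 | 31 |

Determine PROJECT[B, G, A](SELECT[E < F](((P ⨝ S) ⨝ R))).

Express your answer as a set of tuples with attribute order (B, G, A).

{(21, d, q), (21, w, m), (39, d, v), (39, w, n), (40, d, v), (40, w, n), (8, d, v), (8, w, n)}

Natural join on G, D: {(b, t, x, 8, 9, 11), (b, t, x, 8, 9, 27), (d, q, n, 14, 11, 1), (d, q, n, 14, 11, 15), (d, q, n, 14, 11, 3), (d, v, c, 14, 23, 1), (d, v, c, 14, 23, 15), (d, v, c, 14, 23, 3), (w, m, u, 12, 11, 1), (w, n, n, 12, 23, 1)}
Natural join on F: {(b, t, x, 8, 9, 11, 3), (b, t, x, 8, 9, 11, 31), (b, t, x, 8, 9, 27, 3), (b, t, x, 8, 9, 27, 31), (d, q, n, 14, 11, 1, 21), (d, q, n, 14, 11, 15, 21), (d, q, n, 14, 11, 3, 21), (d, v, c, 14, 23, 1, 39), (d, v, c, 14, 23, 1, 40), (d, v, c, 14, 23, 1, 8), (d, v, c, 14, 23, 15, 39), (d, v, c, 14, 23, 15, 40), (d, v, c, 14, 23, 15, 8), (d, v, c, 14, 23, 3, 39), (d, v, c, 14, 23, 3, 40), (d, v, c, 14, 23, 3, 8), (w, m, u, 12, 11, 1, 21), (w, n, n, 12, 23, 1, 39), (w, n, n, 12, 23, 1, 40), (w, n, n, 12, 23, 1, 8)}
Selection E < F: {(d, q, n, 14, 11, 1, 21), (d, q, n, 14, 11, 3, 21), (d, v, c, 14, 23, 1, 39), (d, v, c, 14, 23, 1, 40), (d, v, c, 14, 23, 1, 8), (d, v, c, 14, 23, 15, 39), (d, v, c, 14, 23, 15, 40), (d, v, c, 14, 23, 15, 8), (d, v, c, 14, 23, 3, 39), (d, v, c, 14, 23, 3, 40), (d, v, c, 14, 23, 3, 8), (w, m, u, 12, 11, 1, 21), (w, n, n, 12, 23, 1, 39), (w, n, n, 12, 23, 1, 40), (w, n, n, 12, 23, 1, 8)}
π_{B, G, A} gives {(21, d, q), (21, w, m), (39, d, v), (39, w, n), (40, d, v), (40, w, n), (8, d, v), (8, w, n)} (7 duplicate(s) eliminated).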